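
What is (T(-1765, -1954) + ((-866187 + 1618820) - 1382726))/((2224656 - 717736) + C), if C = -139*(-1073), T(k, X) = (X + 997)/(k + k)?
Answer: -2224227333/5845916510 ≈ -0.38048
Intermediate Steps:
T(k, X) = (997 + X)/(2*k) (T(k, X) = (997 + X)/((2*k)) = (997 + X)*(1/(2*k)) = (997 + X)/(2*k))
C = 149147
(T(-1765, -1954) + ((-866187 + 1618820) - 1382726))/((2224656 - 717736) + C) = ((½)*(997 - 1954)/(-1765) + ((-866187 + 1618820) - 1382726))/((2224656 - 717736) + 149147) = ((½)*(-1/1765)*(-957) + (752633 - 1382726))/(1506920 + 149147) = (957/3530 - 630093)/1656067 = -2224227333/3530*1/1656067 = -2224227333/5845916510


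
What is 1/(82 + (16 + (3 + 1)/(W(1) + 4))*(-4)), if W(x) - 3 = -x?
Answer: 3/46 ≈ 0.065217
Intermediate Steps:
W(x) = 3 - x
1/(82 + (16 + (3 + 1)/(W(1) + 4))*(-4)) = 1/(82 + (16 + (3 + 1)/((3 - 1*1) + 4))*(-4)) = 1/(82 + (16 + 4/((3 - 1) + 4))*(-4)) = 1/(82 + (16 + 4/(2 + 4))*(-4)) = 1/(82 + (16 + 4/6)*(-4)) = 1/(82 + (16 + 4*(1/6))*(-4)) = 1/(82 + (16 + 2/3)*(-4)) = 1/(82 + (50/3)*(-4)) = 1/(82 - 200/3) = 1/(46/3) = 3/46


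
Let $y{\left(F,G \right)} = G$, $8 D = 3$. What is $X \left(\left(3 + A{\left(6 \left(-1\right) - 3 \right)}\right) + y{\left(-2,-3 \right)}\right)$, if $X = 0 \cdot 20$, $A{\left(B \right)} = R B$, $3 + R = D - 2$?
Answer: $0$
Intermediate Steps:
$D = \frac{3}{8}$ ($D = \frac{1}{8} \cdot 3 = \frac{3}{8} \approx 0.375$)
$R = - \frac{37}{8}$ ($R = -3 + \left(\frac{3}{8} - 2\right) = -3 - \frac{13}{8} = - \frac{37}{8} \approx -4.625$)
$A{\left(B \right)} = - \frac{37 B}{8}$
$X = 0$
$X \left(\left(3 + A{\left(6 \left(-1\right) - 3 \right)}\right) + y{\left(-2,-3 \right)}\right) = 0 \left(\left(3 - \frac{37 \left(6 \left(-1\right) - 3\right)}{8}\right) - 3\right) = 0 \left(\left(3 - \frac{37 \left(-6 - 3\right)}{8}\right) - 3\right) = 0 \left(\left(3 - - \frac{333}{8}\right) - 3\right) = 0 \left(\left(3 + \frac{333}{8}\right) - 3\right) = 0 \left(\frac{357}{8} - 3\right) = 0 \cdot \frac{333}{8} = 0$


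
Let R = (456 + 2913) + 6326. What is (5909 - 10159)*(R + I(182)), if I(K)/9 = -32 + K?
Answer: -46941250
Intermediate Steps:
R = 9695 (R = 3369 + 6326 = 9695)
I(K) = -288 + 9*K (I(K) = 9*(-32 + K) = -288 + 9*K)
(5909 - 10159)*(R + I(182)) = (5909 - 10159)*(9695 + (-288 + 9*182)) = -4250*(9695 + (-288 + 1638)) = -4250*(9695 + 1350) = -4250*11045 = -46941250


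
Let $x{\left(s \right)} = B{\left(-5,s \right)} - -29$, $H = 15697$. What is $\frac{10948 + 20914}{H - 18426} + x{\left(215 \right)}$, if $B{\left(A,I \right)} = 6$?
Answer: $\frac{63653}{2729} \approx 23.325$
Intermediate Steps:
$x{\left(s \right)} = 35$ ($x{\left(s \right)} = 6 - -29 = 6 + 29 = 35$)
$\frac{10948 + 20914}{H - 18426} + x{\left(215 \right)} = \frac{10948 + 20914}{15697 - 18426} + 35 = \frac{31862}{-2729} + 35 = 31862 \left(- \frac{1}{2729}\right) + 35 = - \frac{31862}{2729} + 35 = \frac{63653}{2729}$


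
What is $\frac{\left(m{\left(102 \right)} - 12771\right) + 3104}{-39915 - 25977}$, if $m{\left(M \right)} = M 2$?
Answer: $\frac{9463}{65892} \approx 0.14361$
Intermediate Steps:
$m{\left(M \right)} = 2 M$
$\frac{\left(m{\left(102 \right)} - 12771\right) + 3104}{-39915 - 25977} = \frac{\left(2 \cdot 102 - 12771\right) + 3104}{-39915 - 25977} = \frac{\left(204 - 12771\right) + 3104}{-39915 - 25977} = \frac{-12567 + 3104}{-65892} = \left(-9463\right) \left(- \frac{1}{65892}\right) = \frac{9463}{65892}$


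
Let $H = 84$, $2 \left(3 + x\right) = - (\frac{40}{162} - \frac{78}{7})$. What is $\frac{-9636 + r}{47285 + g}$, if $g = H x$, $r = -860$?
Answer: $- \frac{283392}{1282247} \approx -0.22101$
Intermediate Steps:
$x = \frac{1388}{567}$ ($x = -3 + \frac{\left(-1\right) \left(\frac{40}{162} - \frac{78}{7}\right)}{2} = -3 + \frac{\left(-1\right) \left(40 \cdot \frac{1}{162} - \frac{78}{7}\right)}{2} = -3 + \frac{\left(-1\right) \left(\frac{20}{81} - \frac{78}{7}\right)}{2} = -3 + \frac{\left(-1\right) \left(- \frac{6178}{567}\right)}{2} = -3 + \frac{1}{2} \cdot \frac{6178}{567} = -3 + \frac{3089}{567} = \frac{1388}{567} \approx 2.448$)
$g = \frac{5552}{27}$ ($g = 84 \cdot \frac{1388}{567} = \frac{5552}{27} \approx 205.63$)
$\frac{-9636 + r}{47285 + g} = \frac{-9636 - 860}{47285 + \frac{5552}{27}} = - \frac{10496}{\frac{1282247}{27}} = \left(-10496\right) \frac{27}{1282247} = - \frac{283392}{1282247}$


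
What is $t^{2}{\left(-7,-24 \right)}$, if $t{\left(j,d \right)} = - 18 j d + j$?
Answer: $9186961$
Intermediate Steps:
$t{\left(j,d \right)} = j - 18 d j$ ($t{\left(j,d \right)} = - 18 d j + j = j - 18 d j$)
$t^{2}{\left(-7,-24 \right)} = \left(- 7 \left(1 - -432\right)\right)^{2} = \left(- 7 \left(1 + 432\right)\right)^{2} = \left(\left(-7\right) 433\right)^{2} = \left(-3031\right)^{2} = 9186961$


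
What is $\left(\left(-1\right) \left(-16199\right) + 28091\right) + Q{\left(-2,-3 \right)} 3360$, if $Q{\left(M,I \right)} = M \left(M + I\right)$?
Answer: $77890$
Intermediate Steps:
$Q{\left(M,I \right)} = M \left(I + M\right)$
$\left(\left(-1\right) \left(-16199\right) + 28091\right) + Q{\left(-2,-3 \right)} 3360 = \left(\left(-1\right) \left(-16199\right) + 28091\right) + - 2 \left(-3 - 2\right) 3360 = \left(16199 + 28091\right) + \left(-2\right) \left(-5\right) 3360 = 44290 + 10 \cdot 3360 = 44290 + 33600 = 77890$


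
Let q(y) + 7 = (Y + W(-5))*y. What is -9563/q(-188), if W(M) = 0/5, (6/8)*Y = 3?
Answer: 9563/759 ≈ 12.599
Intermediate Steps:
Y = 4 (Y = (4/3)*3 = 4)
W(M) = 0 (W(M) = 0*(⅕) = 0)
q(y) = -7 + 4*y (q(y) = -7 + (4 + 0)*y = -7 + 4*y)
-9563/q(-188) = -9563/(-7 + 4*(-188)) = -9563/(-7 - 752) = -9563/(-759) = -9563*(-1/759) = 9563/759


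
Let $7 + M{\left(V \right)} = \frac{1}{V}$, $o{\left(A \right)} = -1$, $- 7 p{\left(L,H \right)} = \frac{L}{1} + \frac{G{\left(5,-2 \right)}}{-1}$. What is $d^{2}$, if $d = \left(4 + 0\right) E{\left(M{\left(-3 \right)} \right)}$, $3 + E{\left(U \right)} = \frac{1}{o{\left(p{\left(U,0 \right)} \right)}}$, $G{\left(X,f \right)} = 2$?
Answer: $256$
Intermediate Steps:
$p{\left(L,H \right)} = \frac{2}{7} - \frac{L}{7}$ ($p{\left(L,H \right)} = - \frac{\frac{L}{1} + \frac{2}{-1}}{7} = - \frac{L 1 + 2 \left(-1\right)}{7} = - \frac{L - 2}{7} = - \frac{-2 + L}{7} = \frac{2}{7} - \frac{L}{7}$)
$M{\left(V \right)} = -7 + \frac{1}{V}$
$E{\left(U \right)} = -4$ ($E{\left(U \right)} = -3 + \frac{1}{-1} = -3 - 1 = -4$)
$d = -16$ ($d = \left(4 + 0\right) \left(-4\right) = 4 \left(-4\right) = -16$)
$d^{2} = \left(-16\right)^{2} = 256$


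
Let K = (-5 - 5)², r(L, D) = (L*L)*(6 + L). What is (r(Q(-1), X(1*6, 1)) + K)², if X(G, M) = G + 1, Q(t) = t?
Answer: 11025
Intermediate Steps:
X(G, M) = 1 + G
r(L, D) = L²*(6 + L)
K = 100 (K = (-10)² = 100)
(r(Q(-1), X(1*6, 1)) + K)² = ((-1)²*(6 - 1) + 100)² = (1*5 + 100)² = (5 + 100)² = 105² = 11025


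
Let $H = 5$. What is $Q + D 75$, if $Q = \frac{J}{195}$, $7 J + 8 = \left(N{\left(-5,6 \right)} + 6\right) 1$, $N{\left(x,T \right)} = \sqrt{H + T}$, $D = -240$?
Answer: $- \frac{24570002}{1365} + \frac{\sqrt{11}}{1365} \approx -18000.0$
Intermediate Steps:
$N{\left(x,T \right)} = \sqrt{5 + T}$
$J = - \frac{2}{7} + \frac{\sqrt{11}}{7}$ ($J = - \frac{8}{7} + \frac{\left(\sqrt{5 + 6} + 6\right) 1}{7} = - \frac{8}{7} + \frac{\left(\sqrt{11} + 6\right) 1}{7} = - \frac{8}{7} + \frac{\left(6 + \sqrt{11}\right) 1}{7} = - \frac{8}{7} + \frac{6 + \sqrt{11}}{7} = - \frac{8}{7} + \left(\frac{6}{7} + \frac{\sqrt{11}}{7}\right) = - \frac{2}{7} + \frac{\sqrt{11}}{7} \approx 0.18809$)
$Q = - \frac{2}{1365} + \frac{\sqrt{11}}{1365}$ ($Q = \frac{- \frac{2}{7} + \frac{\sqrt{11}}{7}}{195} = \left(- \frac{2}{7} + \frac{\sqrt{11}}{7}\right) \frac{1}{195} = - \frac{2}{1365} + \frac{\sqrt{11}}{1365} \approx 0.00096456$)
$Q + D 75 = \left(- \frac{2}{1365} + \frac{\sqrt{11}}{1365}\right) - 18000 = - \frac{24570002}{1365} + \frac{\sqrt{11}}{1365}$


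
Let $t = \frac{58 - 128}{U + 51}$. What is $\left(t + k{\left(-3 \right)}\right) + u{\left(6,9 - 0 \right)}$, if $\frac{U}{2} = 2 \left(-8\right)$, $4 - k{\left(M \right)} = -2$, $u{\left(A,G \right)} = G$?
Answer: $\frac{215}{19} \approx 11.316$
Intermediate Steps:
$k{\left(M \right)} = 6$ ($k{\left(M \right)} = 4 - -2 = 4 + 2 = 6$)
$U = -32$ ($U = 2 \cdot 2 \left(-8\right) = 2 \left(-16\right) = -32$)
$t = - \frac{70}{19}$ ($t = \frac{58 - 128}{-32 + 51} = - \frac{70}{19} \approx -3.6842$)
$\left(t + k{\left(-3 \right)}\right) + u{\left(6,9 - 0 \right)} = \left(- \frac{70}{19} + 6\right) + \left(9 - 0\right) = \frac{44}{19} + \left(9 + 0\right) = \frac{44}{19} + 9 = \frac{215}{19}$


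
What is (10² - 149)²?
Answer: 2401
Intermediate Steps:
(10² - 149)² = (100 - 149)² = (-49)² = 2401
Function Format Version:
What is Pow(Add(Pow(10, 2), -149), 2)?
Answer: 2401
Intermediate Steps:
Pow(Add(Pow(10, 2), -149), 2) = Pow(Add(100, -149), 2) = Pow(-49, 2) = 2401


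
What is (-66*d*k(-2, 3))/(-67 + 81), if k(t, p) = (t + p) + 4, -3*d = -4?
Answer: -220/7 ≈ -31.429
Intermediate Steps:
d = 4/3 (d = -⅓*(-4) = 4/3 ≈ 1.3333)
k(t, p) = 4 + p + t (k(t, p) = (p + t) + 4 = 4 + p + t)
(-66*d*k(-2, 3))/(-67 + 81) = (-88*(4 + 3 - 2))/(-67 + 81) = -88*5/14 = -66*20/3*(1/14) = -440*1/14 = -220/7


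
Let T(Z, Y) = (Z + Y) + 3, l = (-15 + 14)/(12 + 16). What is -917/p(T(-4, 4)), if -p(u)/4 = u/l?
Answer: -131/48 ≈ -2.7292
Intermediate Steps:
l = -1/28 ≈ -0.035714
T(Z, Y) = 3 + Y + Z (T(Z, Y) = (Y + Z) + 3 = 3 + Y + Z)
p(u) = 112*u (p(u) = -4*u/(-1/28) = -4*u*(-28) = -(-112)*u = 112*u)
-917/p(T(-4, 4)) = -917*1/(112*(3 + 4 - 4)) = -917/(112*3) = -917/336 = -917*1/336 = -131/48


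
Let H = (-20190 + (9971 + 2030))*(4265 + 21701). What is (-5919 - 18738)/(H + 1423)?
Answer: 24657/212634151 ≈ 0.00011596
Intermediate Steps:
H = -212635574 (H = (-20190 + 12001)*25966 = -8189*25966 = -212635574)
(-5919 - 18738)/(H + 1423) = (-5919 - 18738)/(-212635574 + 1423) = -24657/(-212634151) = -24657*(-1/212634151) = 24657/212634151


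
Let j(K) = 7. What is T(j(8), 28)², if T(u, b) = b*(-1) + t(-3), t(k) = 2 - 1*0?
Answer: 676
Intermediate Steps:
t(k) = 2 (t(k) = 2 + 0 = 2)
T(u, b) = 2 - b (T(u, b) = b*(-1) + 2 = -b + 2 = 2 - b)
T(j(8), 28)² = (2 - 1*28)² = (2 - 28)² = (-26)² = 676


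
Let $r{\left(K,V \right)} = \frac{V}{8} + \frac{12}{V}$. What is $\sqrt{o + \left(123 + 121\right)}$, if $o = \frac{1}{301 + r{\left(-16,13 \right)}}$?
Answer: $\frac{2 \sqrt{60793528215}}{31569} \approx 15.621$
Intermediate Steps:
$r{\left(K,V \right)} = \frac{12}{V} + \frac{V}{8}$ ($r{\left(K,V \right)} = V \frac{1}{8} + \frac{12}{V} = \frac{V}{8} + \frac{12}{V} = \frac{12}{V} + \frac{V}{8}$)
$o = \frac{104}{31569}$ ($o = \frac{1}{301 + \left(\frac{12}{13} + \frac{1}{8} \cdot 13\right)} = \frac{1}{301 + \left(12 \cdot \frac{1}{13} + \frac{13}{8}\right)} = \frac{1}{301 + \left(\frac{12}{13} + \frac{13}{8}\right)} = \frac{1}{301 + \frac{265}{104}} = \frac{1}{\frac{31569}{104}} = \frac{104}{31569} \approx 0.0032944$)
$\sqrt{o + \left(123 + 121\right)} = \sqrt{\frac{104}{31569} + \left(123 + 121\right)} = \sqrt{\frac{104}{31569} + 244} = \sqrt{\frac{7702940}{31569}} = \frac{2 \sqrt{60793528215}}{31569}$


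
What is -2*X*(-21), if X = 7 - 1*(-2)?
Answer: 378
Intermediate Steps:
X = 9 (X = 7 + 2 = 9)
-2*X*(-21) = -2*9*(-21) = -18*(-21) = 378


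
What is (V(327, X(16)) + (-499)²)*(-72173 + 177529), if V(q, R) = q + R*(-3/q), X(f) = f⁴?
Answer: 2856329272896/109 ≈ 2.6205e+10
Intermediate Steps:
V(q, R) = q - 3*R/q
(V(327, X(16)) + (-499)²)*(-72173 + 177529) = ((327 - 3*16⁴/327) + (-499)²)*(-72173 + 177529) = ((327 - 3*65536*1/327) + 249001)*105356 = ((327 - 65536/109) + 249001)*105356 = (-29893/109 + 249001)*105356 = (27111216/109)*105356 = 2856329272896/109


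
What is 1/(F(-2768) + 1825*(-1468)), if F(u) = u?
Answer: -1/2681868 ≈ -3.7287e-7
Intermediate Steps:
1/(F(-2768) + 1825*(-1468)) = 1/(-2768 + 1825*(-1468)) = 1/(-2768 - 2679100) = 1/(-2681868) = -1/2681868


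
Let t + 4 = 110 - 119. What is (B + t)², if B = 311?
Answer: 88804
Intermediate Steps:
t = -13 (t = -4 + (110 - 119) = -4 - 9 = -13)
(B + t)² = (311 - 13)² = 298² = 88804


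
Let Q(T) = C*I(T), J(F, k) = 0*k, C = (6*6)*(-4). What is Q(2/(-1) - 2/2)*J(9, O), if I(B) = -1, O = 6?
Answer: 0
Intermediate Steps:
C = -144 (C = 36*(-4) = -144)
J(F, k) = 0
Q(T) = 144 (Q(T) = -144*(-1) = 144)
Q(2/(-1) - 2/2)*J(9, O) = 144*0 = 0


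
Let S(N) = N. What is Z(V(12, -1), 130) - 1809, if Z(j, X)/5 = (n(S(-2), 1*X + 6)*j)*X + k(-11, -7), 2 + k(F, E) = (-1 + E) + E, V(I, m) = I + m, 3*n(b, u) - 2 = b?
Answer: -1894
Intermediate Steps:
n(b, u) = ⅔ + b/3
k(F, E) = -3 + 2*E (k(F, E) = -2 + ((-1 + E) + E) = -2 + (-1 + 2*E) = -3 + 2*E)
Z(j, X) = -85 (Z(j, X) = 5*(((⅔ + (⅓)*(-2))*j)*X + (-3 + 2*(-7))) = 5*(((⅔ - ⅔)*j)*X + (-3 - 14)) = 5*((0*j)*X - 17) = 5*(0*X - 17) = 5*(0 - 17) = 5*(-17) = -85)
Z(V(12, -1), 130) - 1809 = -85 - 1809 = -1894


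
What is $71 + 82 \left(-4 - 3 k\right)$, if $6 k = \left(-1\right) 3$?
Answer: $-134$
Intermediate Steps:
$k = - \frac{1}{2}$ ($k = \frac{\left(-1\right) 3}{6} = \frac{1}{6} \left(-3\right) = - \frac{1}{2} \approx -0.5$)
$71 + 82 \left(-4 - 3 k\right) = 71 + 82 \left(-4 - - \frac{3}{2}\right) = 71 + 82 \left(-4 + \frac{3}{2}\right) = 71 + 82 \left(- \frac{5}{2}\right) = 71 - 205 = -134$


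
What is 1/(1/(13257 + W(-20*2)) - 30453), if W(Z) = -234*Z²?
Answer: -361143/10997887780 ≈ -3.2838e-5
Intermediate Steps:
1/(1/(13257 + W(-20*2)) - 30453) = 1/(1/(13257 - 234*(-20*2)²) - 30453) = 1/(1/(13257 - 234*(-40)²) - 30453) = 1/(1/(13257 - 234*1600) - 30453) = 1/(1/(13257 - 374400) - 30453) = 1/(1/(-361143) - 30453) = 1/(-1/361143 - 30453) = 1/(-10997887780/361143) = -361143/10997887780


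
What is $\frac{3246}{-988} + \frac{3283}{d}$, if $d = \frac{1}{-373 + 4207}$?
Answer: $\frac{6217987245}{494} \approx 1.2587 \cdot 10^{7}$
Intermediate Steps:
$d = \frac{1}{3834} \approx 0.00026082$
$\frac{3246}{-988} + \frac{3283}{d} = \frac{3246}{-988} + 3283 \frac{1}{\frac{1}{3834}} = 3246 \left(- \frac{1}{988}\right) + 3283 \cdot 3834 = - \frac{1623}{494} + 12587022 = \frac{6217987245}{494}$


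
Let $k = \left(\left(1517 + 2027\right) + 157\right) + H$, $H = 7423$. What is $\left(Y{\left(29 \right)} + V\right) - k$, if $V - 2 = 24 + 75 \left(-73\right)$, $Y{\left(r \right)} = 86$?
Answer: $-16487$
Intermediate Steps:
$k = 11124$ ($k = \left(\left(1517 + 2027\right) + 157\right) + 7423 = \left(3544 + 157\right) + 7423 = 3701 + 7423 = 11124$)
$V = -5449$ ($V = 2 + \left(24 + 75 \left(-73\right)\right) = 2 + \left(24 - 5475\right) = 2 - 5451 = -5449$)
$\left(Y{\left(29 \right)} + V\right) - k = \left(86 - 5449\right) - 11124 = -5363 - 11124 = -16487$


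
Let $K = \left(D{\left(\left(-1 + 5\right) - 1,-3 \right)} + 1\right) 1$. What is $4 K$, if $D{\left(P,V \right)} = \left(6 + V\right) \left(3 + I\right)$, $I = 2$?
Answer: $64$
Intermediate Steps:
$D{\left(P,V \right)} = 30 + 5 V$ ($D{\left(P,V \right)} = \left(6 + V\right) \left(3 + 2\right) = \left(6 + V\right) 5 = 30 + 5 V$)
$K = 16$ ($K = \left(\left(30 + 5 \left(-3\right)\right) + 1\right) 1 = \left(\left(30 - 15\right) + 1\right) 1 = \left(15 + 1\right) 1 = 16 \cdot 1 = 16$)
$4 K = 4 \cdot 16 = 64$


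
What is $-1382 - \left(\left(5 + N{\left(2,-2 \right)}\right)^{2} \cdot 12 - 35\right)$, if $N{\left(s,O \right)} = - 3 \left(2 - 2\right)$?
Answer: $-1647$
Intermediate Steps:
$N{\left(s,O \right)} = 0$ ($N{\left(s,O \right)} = - 3 \left(2 - 2\right) = \left(-3\right) 0 = 0$)
$-1382 - \left(\left(5 + N{\left(2,-2 \right)}\right)^{2} \cdot 12 - 35\right) = -1382 - \left(\left(5 + 0\right)^{2} \cdot 12 - 35\right) = -1382 - \left(5^{2} \cdot 12 - 35\right) = -1382 - \left(25 \cdot 12 - 35\right) = -1382 - \left(300 - 35\right) = -1382 - 265 = -1647$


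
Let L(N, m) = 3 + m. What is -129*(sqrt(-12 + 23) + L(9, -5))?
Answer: 258 - 129*sqrt(11) ≈ -169.84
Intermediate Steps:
-129*(sqrt(-12 + 23) + L(9, -5)) = -129*(sqrt(-12 + 23) + (3 - 5)) = -129*(sqrt(11) - 2) = -129*(-2 + sqrt(11)) = 258 - 129*sqrt(11)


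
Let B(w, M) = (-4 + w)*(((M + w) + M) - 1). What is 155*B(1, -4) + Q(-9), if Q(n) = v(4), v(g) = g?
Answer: 3724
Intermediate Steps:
B(w, M) = (-4 + w)*(-1 + w + 2*M) (B(w, M) = (-4 + w)*((w + 2*M) - 1) = (-4 + w)*(-1 + w + 2*M))
Q(n) = 4
155*B(1, -4) + Q(-9) = 155*(4 + 1**2 - 8*(-4) - 5*1 + 2*(-4)*1) + 4 = 155*(4 + 1 + 32 - 5 - 8) + 4 = 155*24 + 4 = 3720 + 4 = 3724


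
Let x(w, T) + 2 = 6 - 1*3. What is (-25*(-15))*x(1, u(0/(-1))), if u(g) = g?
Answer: 375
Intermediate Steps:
x(w, T) = 1 (x(w, T) = -2 + (6 - 1*3) = -2 + (6 - 3) = -2 + 3 = 1)
(-25*(-15))*x(1, u(0/(-1))) = -25*(-15)*1 = 375*1 = 375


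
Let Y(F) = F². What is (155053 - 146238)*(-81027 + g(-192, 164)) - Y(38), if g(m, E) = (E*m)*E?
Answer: -46235196529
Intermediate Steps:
g(m, E) = m*E²
(155053 - 146238)*(-81027 + g(-192, 164)) - Y(38) = (155053 - 146238)*(-81027 - 192*164²) - 1*38² = 8815*(-81027 - 192*26896) - 1*1444 = 8815*(-81027 - 5164032) - 1444 = 8815*(-5245059) - 1444 = -46235195085 - 1444 = -46235196529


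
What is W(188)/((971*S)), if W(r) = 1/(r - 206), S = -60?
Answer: 1/1048680 ≈ 9.5358e-7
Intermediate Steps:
W(r) = 1/(-206 + r)
W(188)/((971*S)) = 1/((-206 + 188)*((971*(-60)))) = 1/(-18*(-58260)) = -1/18*(-1/58260) = 1/1048680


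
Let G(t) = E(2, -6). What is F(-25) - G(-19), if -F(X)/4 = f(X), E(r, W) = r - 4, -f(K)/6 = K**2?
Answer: 15002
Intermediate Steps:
f(K) = -6*K**2
E(r, W) = -4 + r
F(X) = 24*X**2 (F(X) = -(-24)*X**2 = 24*X**2)
G(t) = -2 (G(t) = -4 + 2 = -2)
F(-25) - G(-19) = 24*(-25)**2 - 1*(-2) = 24*625 + 2 = 15000 + 2 = 15002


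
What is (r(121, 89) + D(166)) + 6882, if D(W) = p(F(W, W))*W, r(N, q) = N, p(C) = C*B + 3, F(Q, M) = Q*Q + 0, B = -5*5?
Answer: -114349899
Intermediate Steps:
B = -25
F(Q, M) = Q**2 (F(Q, M) = Q**2 + 0 = Q**2)
p(C) = 3 - 25*C (p(C) = C*(-25) + 3 = -25*C + 3 = 3 - 25*C)
D(W) = W*(3 - 25*W**2) (D(W) = (3 - 25*W**2)*W = W*(3 - 25*W**2))
(r(121, 89) + D(166)) + 6882 = (121 + 166*(3 - 25*166**2)) + 6882 = (121 + 166*(3 - 25*27556)) + 6882 = (121 + 166*(3 - 688900)) + 6882 = (121 + 166*(-688897)) + 6882 = (121 - 114356902) + 6882 = -114356781 + 6882 = -114349899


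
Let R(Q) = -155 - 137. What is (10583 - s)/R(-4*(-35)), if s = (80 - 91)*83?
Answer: -2874/73 ≈ -39.370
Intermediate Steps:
s = -913 (s = -11*83 = -913)
R(Q) = -292
(10583 - s)/R(-4*(-35)) = (10583 - 1*(-913))/(-292) = (10583 + 913)*(-1/292) = 11496*(-1/292) = -2874/73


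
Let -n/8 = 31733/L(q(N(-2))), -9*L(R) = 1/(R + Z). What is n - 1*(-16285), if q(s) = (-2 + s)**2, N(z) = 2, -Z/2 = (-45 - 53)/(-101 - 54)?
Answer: -445291921/155 ≈ -2.8729e+6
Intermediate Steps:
Z = -196/155 (Z = -2*(-45 - 53)/(-101 - 54) = -(-196)/(-155) = -(-196)*(-1)/155 = -2*98/155 = -196/155 ≈ -1.2645)
L(R) = -1/(9*(-196/155 + R)) (L(R) = -1/(9*(R - 196/155)) = -1/(9*(-196/155 + R)))
n = -447816096/155 (n = -253864/((-155/(-1764 + 1395*(-2 + 2)**2))) = -253864/((-155/(-1764 + 1395*0**2))) = -253864/((-155/(-1764 + 1395*0))) = -253864/((-155/(-1764 + 0))) = -253864/((-155/(-1764))) = -253864/((-155*(-1/1764))) = -253864/155/1764 = -253864*1764/155 = -8*55977012/155 = -447816096/155 ≈ -2.8891e+6)
n - 1*(-16285) = -447816096/155 - 1*(-16285) = -447816096/155 + 16285 = -445291921/155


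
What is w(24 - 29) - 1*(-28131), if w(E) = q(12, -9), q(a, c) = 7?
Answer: 28138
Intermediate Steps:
w(E) = 7
w(24 - 29) - 1*(-28131) = 7 - 1*(-28131) = 7 + 28131 = 28138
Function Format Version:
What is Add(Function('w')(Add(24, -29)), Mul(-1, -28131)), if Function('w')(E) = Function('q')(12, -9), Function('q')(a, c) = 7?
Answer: 28138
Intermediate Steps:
Function('w')(E) = 7
Add(Function('w')(Add(24, -29)), Mul(-1, -28131)) = Add(7, Mul(-1, -28131)) = Add(7, 28131) = 28138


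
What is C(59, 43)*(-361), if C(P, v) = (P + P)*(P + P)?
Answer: -5026564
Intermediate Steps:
C(P, v) = 4*P² (C(P, v) = (2*P)*(2*P) = 4*P²)
C(59, 43)*(-361) = (4*59²)*(-361) = (4*3481)*(-361) = 13924*(-361) = -5026564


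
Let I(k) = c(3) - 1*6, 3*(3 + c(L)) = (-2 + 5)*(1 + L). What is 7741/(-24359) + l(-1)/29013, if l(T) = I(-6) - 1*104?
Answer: -227244764/706727667 ≈ -0.32155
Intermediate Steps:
c(L) = -2 + L (c(L) = -3 + ((-2 + 5)*(1 + L))/3 = -3 + (3*(1 + L))/3 = -3 + (3 + 3*L)/3 = -3 + (1 + L) = -2 + L)
I(k) = -5 (I(k) = (-2 + 3) - 1*6 = 1 - 6 = -5)
l(T) = -109 (l(T) = -5 - 1*104 = -5 - 104 = -109)
7741/(-24359) + l(-1)/29013 = 7741/(-24359) - 109/29013 = 7741*(-1/24359) - 109*1/29013 = -7741/24359 - 109/29013 = -227244764/706727667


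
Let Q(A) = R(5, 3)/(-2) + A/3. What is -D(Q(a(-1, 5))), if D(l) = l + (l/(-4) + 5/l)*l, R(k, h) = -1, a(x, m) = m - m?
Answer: -87/16 ≈ -5.4375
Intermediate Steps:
a(x, m) = 0
Q(A) = ½ + A/3 (Q(A) = -1/(-2) + A/3 = -1*(-½) + A*(⅓) = ½ + A/3)
D(l) = l + l*(5/l - l/4) (D(l) = l + (l*(-¼) + 5/l)*l = l + (-l/4 + 5/l)*l = l + (5/l - l/4)*l = l + l*(5/l - l/4))
-D(Q(a(-1, 5))) = -(5 + (½ + (⅓)*0) - (½ + (⅓)*0)²/4) = -(5 + (½ + 0) - (½ + 0)²/4) = -(5 + ½ - (½)²/4) = -(5 + ½ - ¼*¼) = -(5 + ½ - 1/16) = -1*87/16 = -87/16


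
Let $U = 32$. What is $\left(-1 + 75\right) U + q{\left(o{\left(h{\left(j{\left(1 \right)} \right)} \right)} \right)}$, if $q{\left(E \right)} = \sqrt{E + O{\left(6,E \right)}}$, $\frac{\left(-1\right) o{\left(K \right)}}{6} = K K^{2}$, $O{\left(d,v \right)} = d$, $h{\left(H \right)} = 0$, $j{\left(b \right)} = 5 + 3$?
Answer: $2368 + \sqrt{6} \approx 2370.4$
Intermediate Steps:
$j{\left(b \right)} = 8$
$o{\left(K \right)} = - 6 K^{3}$ ($o{\left(K \right)} = - 6 K K^{2} = - 6 K^{3}$)
$q{\left(E \right)} = \sqrt{6 + E}$ ($q{\left(E \right)} = \sqrt{E + 6} = \sqrt{6 + E}$)
$\left(-1 + 75\right) U + q{\left(o{\left(h{\left(j{\left(1 \right)} \right)} \right)} \right)} = \left(-1 + 75\right) 32 + \sqrt{6 - 6 \cdot 0^{3}} = 74 \cdot 32 + \sqrt{6 - 0} = 2368 + \sqrt{6 + 0} = 2368 + \sqrt{6}$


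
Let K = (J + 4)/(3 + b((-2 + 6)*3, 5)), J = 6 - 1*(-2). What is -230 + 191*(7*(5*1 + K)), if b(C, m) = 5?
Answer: 16921/2 ≈ 8460.5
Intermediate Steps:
J = 8 (J = 6 + 2 = 8)
K = 3/2 (K = (8 + 4)/(3 + 5) = 12/8 = 12*(1/8) = 3/2 ≈ 1.5000)
-230 + 191*(7*(5*1 + K)) = -230 + 191*(7*(5*1 + 3/2)) = -230 + 191*(7*(5 + 3/2)) = -230 + 191*(7*(13/2)) = -230 + 191*(91/2) = -230 + 17381/2 = 16921/2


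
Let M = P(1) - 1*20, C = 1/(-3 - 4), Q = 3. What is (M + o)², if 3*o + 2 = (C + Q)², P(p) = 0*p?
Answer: 6959044/21609 ≈ 322.04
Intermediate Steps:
P(p) = 0
C = -⅐ (C = 1/(-7) = -⅐ ≈ -0.14286)
o = 302/147 (o = -⅔ + (-⅐ + 3)²/3 = -⅔ + (20/7)²/3 = -⅔ + (⅓)*(400/49) = -⅔ + 400/147 = 302/147 ≈ 2.0544)
M = -20 (M = 0 - 1*20 = 0 - 20 = -20)
(M + o)² = (-20 + 302/147)² = (-2638/147)² = 6959044/21609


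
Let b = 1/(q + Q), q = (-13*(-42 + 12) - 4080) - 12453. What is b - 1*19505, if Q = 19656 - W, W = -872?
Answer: -85529424/4385 ≈ -19505.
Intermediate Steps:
Q = 20528 (Q = 19656 - 1*(-872) = 19656 + 872 = 20528)
q = -16143 (q = (-13*(-30) - 4080) - 12453 = (390 - 4080) - 12453 = -3690 - 12453 = -16143)
b = 1/4385 (b = 1/(-16143 + 20528) = 1/4385 ≈ 0.00022805)
b - 1*19505 = 1/4385 - 1*19505 = 1/4385 - 19505 = -85529424/4385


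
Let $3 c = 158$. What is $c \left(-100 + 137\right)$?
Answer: $\frac{5846}{3} \approx 1948.7$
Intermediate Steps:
$c = \frac{158}{3}$ ($c = \frac{1}{3} \cdot 158 = \frac{158}{3} \approx 52.667$)
$c \left(-100 + 137\right) = \frac{158 \left(-100 + 137\right)}{3} = \frac{158}{3} \cdot 37 = \frac{5846}{3}$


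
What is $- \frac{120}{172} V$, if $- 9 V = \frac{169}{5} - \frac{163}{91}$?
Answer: $\frac{29128}{11739} \approx 2.4813$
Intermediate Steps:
$V = - \frac{14564}{4095}$ ($V = - \frac{\frac{169}{5} - \frac{163}{91}}{9} = \left(- \frac{1}{9}\right) \frac{14564}{455} = - \frac{14564}{4095} \approx -3.5565$)
$- \frac{120}{172} V = - \frac{120}{172} \left(- \frac{14564}{4095}\right) = \left(-120\right) \frac{1}{172} \left(- \frac{14564}{4095}\right) = \left(- \frac{30}{43}\right) \left(- \frac{14564}{4095}\right) = \frac{29128}{11739}$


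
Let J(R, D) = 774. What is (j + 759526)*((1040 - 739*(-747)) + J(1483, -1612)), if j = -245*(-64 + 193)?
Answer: 403156862087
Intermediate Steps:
j = -31605 (j = -245*129 = -31605)
(j + 759526)*((1040 - 739*(-747)) + J(1483, -1612)) = (-31605 + 759526)*((1040 - 739*(-747)) + 774) = 727921*((1040 + 552033) + 774) = 727921*(553073 + 774) = 727921*553847 = 403156862087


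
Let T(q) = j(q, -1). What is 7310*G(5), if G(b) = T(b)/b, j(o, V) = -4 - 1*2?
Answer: -8772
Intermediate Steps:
j(o, V) = -6 (j(o, V) = -4 - 2 = -6)
T(q) = -6
G(b) = -6/b
7310*G(5) = 7310*(-6/5) = -8772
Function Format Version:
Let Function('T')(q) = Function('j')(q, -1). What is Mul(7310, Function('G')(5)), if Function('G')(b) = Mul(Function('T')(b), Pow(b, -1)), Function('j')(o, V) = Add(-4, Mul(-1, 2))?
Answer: -8772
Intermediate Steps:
Function('j')(o, V) = -6 (Function('j')(o, V) = Add(-4, -2) = -6)
Function('T')(q) = -6
Function('G')(b) = Mul(-6, Pow(b, -1))
Mul(7310, Function('G')(5)) = Mul(7310, Mul(-6, Pow(5, -1))) = Mul(7310, Mul(-6, Rational(1, 5))) = Mul(7310, Rational(-6, 5)) = -8772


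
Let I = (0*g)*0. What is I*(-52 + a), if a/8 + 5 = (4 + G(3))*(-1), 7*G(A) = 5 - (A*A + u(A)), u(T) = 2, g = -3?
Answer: 0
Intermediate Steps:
G(A) = 3/7 - A²/7 (G(A) = (5 - (A*A + 2))/7 = (5 - (A² + 2))/7 = (5 - (2 + A²))/7 = (5 + (-2 - A²))/7 = (3 - A²)/7 = 3/7 - A²/7)
I = 0 (I = (0*(-3))*0 = 0*0 = 0)
a = -456/7 (a = -40 + 8*((4 + (3/7 - ⅐*3²))*(-1)) = -40 + 8*((4 + (3/7 - ⅐*9))*(-1)) = -40 + 8*((4 + (3/7 - 9/7))*(-1)) = -40 + 8*((4 - 6/7)*(-1)) = -40 + 8*((22/7)*(-1)) = -40 + 8*(-22/7) = -40 - 176/7 = -456/7 ≈ -65.143)
I*(-52 + a) = 0*(-52 - 456/7) = 0*(-820/7) = 0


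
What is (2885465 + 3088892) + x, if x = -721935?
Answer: 5252422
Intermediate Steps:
(2885465 + 3088892) + x = (2885465 + 3088892) - 721935 = 5974357 - 721935 = 5252422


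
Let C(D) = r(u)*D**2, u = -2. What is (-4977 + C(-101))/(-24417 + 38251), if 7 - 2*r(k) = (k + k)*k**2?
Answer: 224669/27668 ≈ 8.1202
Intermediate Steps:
r(k) = 7/2 - k**3 (r(k) = 7/2 - (k + k)*k**2/2 = 7/2 - 2*k*k**2/2 = 7/2 - k**3)
C(D) = 23*D**2/2 (C(D) = (7/2 - 1*(-2)**3)*D**2 = (7/2 - 1*(-8))*D**2 = (7/2 + 8)*D**2 = 23*D**2/2)
(-4977 + C(-101))/(-24417 + 38251) = (-4977 + (23/2)*(-101)**2)/(-24417 + 38251) = (-4977 + (23/2)*10201)/13834 = (-4977 + 234623/2)*(1/13834) = (224669/2)*(1/13834) = 224669/27668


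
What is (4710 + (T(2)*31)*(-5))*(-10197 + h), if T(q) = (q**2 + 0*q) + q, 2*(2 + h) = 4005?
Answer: -30982770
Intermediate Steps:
h = 4001/2 (h = -2 + (1/2)*4005 = -2 + 4005/2 = 4001/2 ≈ 2000.5)
T(q) = q + q**2 (T(q) = (q**2 + 0) + q = q**2 + q = q + q**2)
(4710 + (T(2)*31)*(-5))*(-10197 + h) = (4710 + ((2*(1 + 2))*31)*(-5))*(-10197 + 4001/2) = (4710 + ((2*3)*31)*(-5))*(-16393/2) = (4710 + (6*31)*(-5))*(-16393/2) = (4710 + 186*(-5))*(-16393/2) = (4710 - 930)*(-16393/2) = 3780*(-16393/2) = -30982770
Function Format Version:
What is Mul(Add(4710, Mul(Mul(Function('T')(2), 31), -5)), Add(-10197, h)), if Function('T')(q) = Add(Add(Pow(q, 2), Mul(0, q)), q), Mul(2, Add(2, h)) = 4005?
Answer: -30982770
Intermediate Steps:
h = Rational(4001, 2) (h = Add(-2, Mul(Rational(1, 2), 4005)) = Add(-2, Rational(4005, 2)) = Rational(4001, 2) ≈ 2000.5)
Function('T')(q) = Add(q, Pow(q, 2)) (Function('T')(q) = Add(Add(Pow(q, 2), 0), q) = Add(Pow(q, 2), q) = Add(q, Pow(q, 2)))
Mul(Add(4710, Mul(Mul(Function('T')(2), 31), -5)), Add(-10197, h)) = Mul(Add(4710, Mul(Mul(Mul(2, Add(1, 2)), 31), -5)), Add(-10197, Rational(4001, 2))) = Mul(Add(4710, Mul(Mul(Mul(2, 3), 31), -5)), Rational(-16393, 2)) = Mul(Add(4710, Mul(Mul(6, 31), -5)), Rational(-16393, 2)) = Mul(Add(4710, Mul(186, -5)), Rational(-16393, 2)) = Mul(Add(4710, -930), Rational(-16393, 2)) = Mul(3780, Rational(-16393, 2)) = -30982770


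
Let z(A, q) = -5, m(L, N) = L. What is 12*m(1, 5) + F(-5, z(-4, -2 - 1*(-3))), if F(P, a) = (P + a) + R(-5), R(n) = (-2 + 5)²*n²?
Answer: 227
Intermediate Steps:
R(n) = 9*n² (R(n) = 3²*n² = 9*n²)
F(P, a) = 225 + P + a (F(P, a) = (P + a) + 9*(-5)² = (P + a) + 9*25 = (P + a) + 225 = 225 + P + a)
12*m(1, 5) + F(-5, z(-4, -2 - 1*(-3))) = 12*1 + (225 - 5 - 5) = 12 + 215 = 227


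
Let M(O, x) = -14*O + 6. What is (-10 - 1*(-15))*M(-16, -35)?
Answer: 1150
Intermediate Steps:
M(O, x) = 6 - 14*O
(-10 - 1*(-15))*M(-16, -35) = (-10 - 1*(-15))*(6 - 14*(-16)) = (-10 + 15)*(6 + 224) = 5*230 = 1150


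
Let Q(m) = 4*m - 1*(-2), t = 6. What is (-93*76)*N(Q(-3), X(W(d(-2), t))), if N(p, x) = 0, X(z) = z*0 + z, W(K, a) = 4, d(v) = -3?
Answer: 0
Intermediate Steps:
X(z) = z (X(z) = 0 + z = z)
Q(m) = 2 + 4*m (Q(m) = 4*m + 2 = 2 + 4*m)
(-93*76)*N(Q(-3), X(W(d(-2), t))) = -93*76*0 = -7068*0 = 0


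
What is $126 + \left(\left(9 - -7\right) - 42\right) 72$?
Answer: $-1746$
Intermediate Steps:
$126 + \left(\left(9 - -7\right) - 42\right) 72 = 126 + \left(\left(9 + 7\right) - 42\right) 72 = 126 + \left(16 - 42\right) 72 = 126 - 1872 = -1746$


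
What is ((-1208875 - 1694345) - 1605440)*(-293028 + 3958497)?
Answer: -16526353461540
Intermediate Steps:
((-1208875 - 1694345) - 1605440)*(-293028 + 3958497) = (-2903220 - 1605440)*3665469 = -4508660*3665469 = -16526353461540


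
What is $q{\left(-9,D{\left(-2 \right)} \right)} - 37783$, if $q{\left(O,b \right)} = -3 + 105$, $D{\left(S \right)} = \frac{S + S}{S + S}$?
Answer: $-37681$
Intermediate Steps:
$D{\left(S \right)} = 1$ ($D{\left(S \right)} = \frac{2 S}{2 S} = 2 S \frac{1}{2 S} = 1$)
$q{\left(O,b \right)} = 102$
$q{\left(-9,D{\left(-2 \right)} \right)} - 37783 = 102 - 37783 = -37681$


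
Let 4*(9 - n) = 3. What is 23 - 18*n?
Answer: -251/2 ≈ -125.50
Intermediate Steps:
n = 33/4 (n = 9 - 1/4*3 = 9 - 3/4 = 33/4 ≈ 8.2500)
23 - 18*n = 23 - 18*33/4 = 23 - 297/2 = -251/2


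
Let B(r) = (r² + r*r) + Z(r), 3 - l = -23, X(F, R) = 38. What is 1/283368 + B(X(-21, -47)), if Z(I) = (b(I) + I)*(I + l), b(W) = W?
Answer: 2196668737/283368 ≈ 7752.0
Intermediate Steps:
l = 26 (l = 3 - 1*(-23) = 3 + 23 = 26)
Z(I) = 2*I*(26 + I) (Z(I) = (I + I)*(I + 26) = (2*I)*(26 + I) = 2*I*(26 + I))
B(r) = 2*r² + 2*r*(26 + r) (B(r) = (r² + r*r) + 2*r*(26 + r) = (r² + r²) + 2*r*(26 + r) = 2*r² + 2*r*(26 + r))
1/283368 + B(X(-21, -47)) = 1/283368 + 4*38*(13 + 38) = 1/283368 + 4*38*51 = 1/283368 + 7752 = 2196668737/283368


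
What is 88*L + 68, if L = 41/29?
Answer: 5580/29 ≈ 192.41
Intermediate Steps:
L = 41/29 (L = 41*(1/29) = 41/29 ≈ 1.4138)
88*L + 68 = 88*(41/29) + 68 = 3608/29 + 68 = 5580/29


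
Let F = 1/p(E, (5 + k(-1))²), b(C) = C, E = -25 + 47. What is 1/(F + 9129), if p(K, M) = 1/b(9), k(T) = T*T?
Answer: 1/9138 ≈ 0.00010943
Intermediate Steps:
k(T) = T²
E = 22
p(K, M) = ⅑ (p(K, M) = 1/9 = ⅑)
F = 9 (F = 1/(⅑) = 9)
1/(F + 9129) = 1/(9 + 9129) = 1/9138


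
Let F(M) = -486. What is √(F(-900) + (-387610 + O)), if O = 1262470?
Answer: √874374 ≈ 935.08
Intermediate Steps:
√(F(-900) + (-387610 + O)) = √(-486 + (-387610 + 1262470)) = √(-486 + 874860) = √874374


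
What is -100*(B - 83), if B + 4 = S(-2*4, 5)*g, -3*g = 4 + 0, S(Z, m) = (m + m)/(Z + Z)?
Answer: 25850/3 ≈ 8616.7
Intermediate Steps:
S(Z, m) = m/Z (S(Z, m) = (2*m)/((2*Z)) = (2*m)*(1/(2*Z)) = m/Z)
g = -4/3 (g = -(4 + 0)/3 = -1/3*4 = -4/3 ≈ -1.3333)
B = -19/6 (B = -4 + (5/((-2*4)))*(-4/3) = -4 + (5/(-8))*(-4/3) = -4 + (5*(-1/8))*(-4/3) = -4 - 5/8*(-4/3) = -4 + 5/6 = -19/6 ≈ -3.1667)
-100*(B - 83) = -100*(-19/6 - 83) = -100*(-517/6) = 25850/3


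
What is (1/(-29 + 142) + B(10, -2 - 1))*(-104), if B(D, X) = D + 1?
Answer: -129376/113 ≈ -1144.9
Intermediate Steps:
B(D, X) = 1 + D
(1/(-29 + 142) + B(10, -2 - 1))*(-104) = (1/(-29 + 142) + (1 + 10))*(-104) = (1/113 + 11)*(-104) = (1244/113)*(-104) = -129376/113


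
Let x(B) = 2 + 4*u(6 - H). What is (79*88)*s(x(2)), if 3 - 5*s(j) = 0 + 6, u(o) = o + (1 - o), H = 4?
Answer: -20856/5 ≈ -4171.2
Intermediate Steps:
u(o) = 1
x(B) = 6 (x(B) = 2 + 4*1 = 2 + 4 = 6)
s(j) = -3/5 (s(j) = 3/5 - (0 + 6)/5 = 3/5 - 1/5*6 = 3/5 - 6/5 = -3/5)
(79*88)*s(x(2)) = (79*88)*(-3/5) = 6952*(-3/5) = -20856/5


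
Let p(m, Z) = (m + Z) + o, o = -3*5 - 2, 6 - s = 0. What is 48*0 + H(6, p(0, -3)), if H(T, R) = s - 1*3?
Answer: 3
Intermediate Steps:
s = 6 (s = 6 - 1*0 = 6 + 0 = 6)
o = -17 (o = -15 - 2 = -17)
p(m, Z) = -17 + Z + m (p(m, Z) = (m + Z) - 17 = (Z + m) - 17 = -17 + Z + m)
H(T, R) = 3 (H(T, R) = 6 - 1*3 = 6 - 3 = 3)
48*0 + H(6, p(0, -3)) = 48*0 + 3 = 0 + 3 = 3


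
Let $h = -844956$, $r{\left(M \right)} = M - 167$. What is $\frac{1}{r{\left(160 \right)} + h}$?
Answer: $- \frac{1}{844963} \approx -1.1835 \cdot 10^{-6}$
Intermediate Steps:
$r{\left(M \right)} = -167 + M$ ($r{\left(M \right)} = M - 167 = -167 + M$)
$\frac{1}{r{\left(160 \right)} + h} = \frac{1}{\left(-167 + 160\right) - 844956} = \frac{1}{-7 - 844956} = \frac{1}{-844963} = - \frac{1}{844963}$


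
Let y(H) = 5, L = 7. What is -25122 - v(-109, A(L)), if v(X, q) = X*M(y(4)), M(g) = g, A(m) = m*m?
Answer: -24577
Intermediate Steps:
A(m) = m**2
v(X, q) = 5*X (v(X, q) = X*5 = 5*X)
-25122 - v(-109, A(L)) = -25122 - 5*(-109) = -25122 - 1*(-545) = -25122 + 545 = -24577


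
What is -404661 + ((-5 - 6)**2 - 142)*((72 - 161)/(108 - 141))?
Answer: -4451894/11 ≈ -4.0472e+5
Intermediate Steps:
-404661 + ((-5 - 6)**2 - 142)*((72 - 161)/(108 - 141)) = -404661 + ((-11)**2 - 142)*(-89/(-33)) = -404661 + (121 - 142)*(-89*(-1/33)) = -404661 - 21*89/33 = -404661 - 623/11 = -4451894/11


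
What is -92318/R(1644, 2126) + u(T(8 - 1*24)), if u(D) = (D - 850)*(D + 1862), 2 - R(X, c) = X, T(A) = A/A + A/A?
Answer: -1297685553/821 ≈ -1.5806e+6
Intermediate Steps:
T(A) = 2 (T(A) = 1 + 1 = 2)
R(X, c) = 2 - X
u(D) = (-850 + D)*(1862 + D)
-92318/R(1644, 2126) + u(T(8 - 1*24)) = -92318/(2 - 1*1644) + (-1582700 + 2² + 1012*2) = -92318/(2 - 1644) + (-1582700 + 4 + 2024) = -92318/(-1642) - 1580672 = -92318*(-1/1642) - 1580672 = 46159/821 - 1580672 = -1297685553/821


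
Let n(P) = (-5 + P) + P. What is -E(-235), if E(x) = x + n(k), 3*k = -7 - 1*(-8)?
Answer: 718/3 ≈ 239.33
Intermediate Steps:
k = ⅓ (k = (-7 - 1*(-8))/3 = (-7 + 8)/3 = (⅓)*1 = ⅓ ≈ 0.33333)
n(P) = -5 + 2*P
E(x) = -13/3 + x (E(x) = x + (-5 + 2*(⅓)) = x + (-5 + ⅔) = x - 13/3 = -13/3 + x)
-E(-235) = -(-13/3 - 235) = -1*(-718/3) = 718/3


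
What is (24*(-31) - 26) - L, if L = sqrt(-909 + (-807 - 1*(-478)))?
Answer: -770 - I*sqrt(1238) ≈ -770.0 - 35.185*I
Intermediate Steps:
L = I*sqrt(1238) (L = sqrt(-909 + (-807 + 478)) = sqrt(-909 - 329) = sqrt(-1238) = I*sqrt(1238) ≈ 35.185*I)
(24*(-31) - 26) - L = (24*(-31) - 26) - I*sqrt(1238) = (-744 - 26) - I*sqrt(1238) = -770 - I*sqrt(1238)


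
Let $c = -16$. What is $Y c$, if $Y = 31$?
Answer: $-496$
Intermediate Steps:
$Y c = 31 \left(-16\right) = -496$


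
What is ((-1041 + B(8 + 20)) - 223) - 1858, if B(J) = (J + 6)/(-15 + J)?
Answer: -40552/13 ≈ -3119.4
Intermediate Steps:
B(J) = (6 + J)/(-15 + J)
((-1041 + B(8 + 20)) - 223) - 1858 = ((-1041 + (6 + (8 + 20))/(-15 + (8 + 20))) - 223) - 1858 = ((-1041 + (6 + 28)/(-15 + 28)) - 223) - 1858 = ((-1041 + 34/13) - 223) - 1858 = (-13499/13 - 223) - 1858 = -16398/13 - 1858 = -40552/13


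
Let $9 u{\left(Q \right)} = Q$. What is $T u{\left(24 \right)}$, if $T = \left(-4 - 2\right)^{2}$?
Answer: $96$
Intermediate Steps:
$T = 36$ ($T = \left(-6\right)^{2} = 36$)
$u{\left(Q \right)} = \frac{Q}{9}$
$T u{\left(24 \right)} = 36 \cdot \frac{1}{9} \cdot 24 = 36 \cdot \frac{8}{3} = 96$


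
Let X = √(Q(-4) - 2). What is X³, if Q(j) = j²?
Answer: 14*√14 ≈ 52.383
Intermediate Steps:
X = √14 (X = √((-4)² - 2) = √(16 - 2) = √14 ≈ 3.7417)
X³ = (√14)³ = 14*√14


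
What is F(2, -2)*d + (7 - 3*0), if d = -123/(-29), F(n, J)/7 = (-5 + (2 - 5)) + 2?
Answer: -4963/29 ≈ -171.14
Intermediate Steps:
F(n, J) = -42 (F(n, J) = 7*((-5 + (2 - 5)) + 2) = 7*((-5 - 3) + 2) = 7*(-8 + 2) = 7*(-6) = -42)
d = 123/29 (d = -123*(-1/29) = 123/29 ≈ 4.2414)
F(2, -2)*d + (7 - 3*0) = -42*123/29 + (7 - 3*0) = -5166/29 + (7 + 0) = -5166/29 + 7 = -4963/29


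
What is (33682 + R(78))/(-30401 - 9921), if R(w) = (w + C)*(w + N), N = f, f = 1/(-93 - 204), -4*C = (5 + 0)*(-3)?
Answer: -15863057/15967512 ≈ -0.99346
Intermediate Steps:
C = 15/4 (C = -(5 + 0)*(-3)/4 = -5*(-3)/4 = -¼*(-15) = 15/4 ≈ 3.7500)
f = -1/297 (f = 1/(-297) = -1/297 ≈ -0.0033670)
N = -1/297 ≈ -0.0033670
R(w) = (-1/297 + w)*(15/4 + w) (R(w) = (w + 15/4)*(w - 1/297) = (15/4 + w)*(-1/297 + w) = (-1/297 + w)*(15/4 + w))
(33682 + R(78))/(-30401 - 9921) = (33682 + (-5/396 + 78² + (4451/1188)*78))/(-30401 - 9921) = (33682 + (-5/396 + 6084 + 57863/198))/(-40322) = (33682 + 2524985/396)*(-1/40322) = (15863057/396)*(-1/40322) = -15863057/15967512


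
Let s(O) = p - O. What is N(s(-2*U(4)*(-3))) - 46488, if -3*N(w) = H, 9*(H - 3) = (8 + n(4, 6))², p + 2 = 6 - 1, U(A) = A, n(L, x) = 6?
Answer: -1255399/27 ≈ -46496.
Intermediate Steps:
p = 3 (p = -2 + (6 - 1) = -2 + 5 = 3)
H = 223/9 (H = 3 + (8 + 6)²/9 = 3 + (⅑)*14² = 3 + (⅑)*196 = 3 + 196/9 = 223/9 ≈ 24.778)
s(O) = 3 - O
N(w) = -223/27 (N(w) = -⅓*223/9 = -223/27)
N(s(-2*U(4)*(-3))) - 46488 = -223/27 - 46488 = -1255399/27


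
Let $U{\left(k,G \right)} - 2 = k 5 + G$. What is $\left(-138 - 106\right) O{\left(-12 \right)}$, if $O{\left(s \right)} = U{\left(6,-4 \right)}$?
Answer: $-6832$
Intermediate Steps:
$U{\left(k,G \right)} = 2 + G + 5 k$ ($U{\left(k,G \right)} = 2 + \left(k 5 + G\right) = 2 + \left(5 k + G\right) = 2 + \left(G + 5 k\right) = 2 + G + 5 k$)
$O{\left(s \right)} = 28$ ($O{\left(s \right)} = 2 - 4 + 5 \cdot 6 = 2 - 4 + 30 = 28$)
$\left(-138 - 106\right) O{\left(-12 \right)} = \left(-138 - 106\right) 28 = \left(-244\right) 28 = -6832$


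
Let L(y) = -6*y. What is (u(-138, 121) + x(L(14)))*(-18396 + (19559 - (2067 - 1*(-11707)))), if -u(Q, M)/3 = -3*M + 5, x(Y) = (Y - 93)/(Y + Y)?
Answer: -759220033/56 ≈ -1.3558e+7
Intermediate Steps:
x(Y) = (-93 + Y)/(2*Y) (x(Y) = (-93 + Y)/((2*Y)) = (-93 + Y)*(1/(2*Y)) = (-93 + Y)/(2*Y))
u(Q, M) = -15 + 9*M (u(Q, M) = -3*(-3*M + 5) = -3*(5 - 3*M) = -15 + 9*M)
(u(-138, 121) + x(L(14)))*(-18396 + (19559 - (2067 - 1*(-11707)))) = ((-15 + 9*121) + (-93 - 6*14)/(2*((-6*14))))*(-18396 + (19559 - (2067 - 1*(-11707)))) = ((-15 + 1089) + (1/2)*(-93 - 84)/(-84))*(-18396 + (19559 - (2067 + 11707))) = (1074 + (1/2)*(-1/84)*(-177))*(-18396 + (19559 - 1*13774)) = (1074 + 59/56)*(-18396 + (19559 - 13774)) = 60203*(-18396 + 5785)/56 = (60203/56)*(-12611) = -759220033/56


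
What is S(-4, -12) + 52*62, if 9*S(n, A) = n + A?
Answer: 29000/9 ≈ 3222.2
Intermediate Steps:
S(n, A) = A/9 + n/9 (S(n, A) = (n + A)/9 = (A + n)/9 = A/9 + n/9)
S(-4, -12) + 52*62 = ((⅑)*(-12) + (⅑)*(-4)) + 52*62 = (-4/3 - 4/9) + 3224 = -16/9 + 3224 = 29000/9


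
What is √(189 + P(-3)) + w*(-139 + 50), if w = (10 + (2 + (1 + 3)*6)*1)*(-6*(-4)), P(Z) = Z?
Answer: -76896 + √186 ≈ -76882.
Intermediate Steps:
w = 864 (w = (10 + (2 + 4*6)*1)*24 = (10 + (2 + 24)*1)*24 = (10 + 26*1)*24 = (10 + 26)*24 = 36*24 = 864)
√(189 + P(-3)) + w*(-139 + 50) = √(189 - 3) + 864*(-139 + 50) = √186 + 864*(-89) = √186 - 76896 = -76896 + √186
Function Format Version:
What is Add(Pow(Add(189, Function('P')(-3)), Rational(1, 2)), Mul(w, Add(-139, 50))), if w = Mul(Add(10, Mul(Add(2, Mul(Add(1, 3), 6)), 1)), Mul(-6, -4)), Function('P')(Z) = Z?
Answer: Add(-76896, Pow(186, Rational(1, 2))) ≈ -76882.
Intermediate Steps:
w = 864 (w = Mul(Add(10, Mul(Add(2, Mul(4, 6)), 1)), 24) = Mul(Add(10, Mul(Add(2, 24), 1)), 24) = Mul(Add(10, Mul(26, 1)), 24) = Mul(Add(10, 26), 24) = Mul(36, 24) = 864)
Add(Pow(Add(189, Function('P')(-3)), Rational(1, 2)), Mul(w, Add(-139, 50))) = Add(Pow(Add(189, -3), Rational(1, 2)), Mul(864, Add(-139, 50))) = Add(Pow(186, Rational(1, 2)), Mul(864, -89)) = Add(Pow(186, Rational(1, 2)), -76896) = Add(-76896, Pow(186, Rational(1, 2)))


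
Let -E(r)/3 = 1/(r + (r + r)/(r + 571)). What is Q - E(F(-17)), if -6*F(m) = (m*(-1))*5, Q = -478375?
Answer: -136339327013/285005 ≈ -4.7838e+5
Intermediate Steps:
F(m) = 5*m/6 (F(m) = -m*(-1)*5/6 = -(-m)*5/6 = -(-5)*m/6 = 5*m/6)
E(r) = -3/(r + 2*r/(571 + r)) (E(r) = -3/(r + (r + r)/(r + 571)) = -3/(r + (2*r)/(571 + r)) = -3/(r + 2*r/(571 + r)))
Q - E(F(-17)) = -478375 - 3*(-571 - 5*(-17)/6)/(((⅚)*(-17))*(573 + (⅚)*(-17))) = -478375 - 3*(-571 - 1*(-85/6))/((-85/6)*(573 - 85/6)) = -478375 - 3*(-6)*(-571 + 85/6)/(85*3353/6) = -478375 - 3*(-6)*6*(-3341)/(85*3353*6) = -478375 - 1*60138/285005 = -478375 - 60138/285005 = -136339327013/285005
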